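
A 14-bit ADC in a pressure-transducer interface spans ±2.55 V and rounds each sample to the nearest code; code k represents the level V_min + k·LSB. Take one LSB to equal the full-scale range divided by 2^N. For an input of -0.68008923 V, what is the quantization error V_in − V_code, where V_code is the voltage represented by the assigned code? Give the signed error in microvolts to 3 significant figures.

+56.0 µV

Range = 2.55 − (-2.55) = 5.1 V. LSB = 5.1 V / 2^14 ≈ 311.3 µV.
(-0.68008923 − (-2.55)) / LSB = 1.86991077 × 16384/5.1 = 6007.1800. Nearest integer: k = 6007.
V_code = -2.55 + (6007/16384) × 5.1 = -0.68014526367 V.
e = -0.68008923 − (-0.68014526367) = +56.0 µV.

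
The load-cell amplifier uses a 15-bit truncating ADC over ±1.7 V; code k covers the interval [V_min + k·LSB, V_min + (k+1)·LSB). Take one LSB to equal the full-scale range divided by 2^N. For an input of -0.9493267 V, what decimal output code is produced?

7234

Range = 1.7 − (-1.7) = 3.4 V. LSB = 3.4 V / 2^15 ≈ 103.8 µV.
(V_in − V_min) × 2^15/range = (-0.9493267 − (-1.7)) × 32768/3.4 = 7234.724.
Floor → code = 7234.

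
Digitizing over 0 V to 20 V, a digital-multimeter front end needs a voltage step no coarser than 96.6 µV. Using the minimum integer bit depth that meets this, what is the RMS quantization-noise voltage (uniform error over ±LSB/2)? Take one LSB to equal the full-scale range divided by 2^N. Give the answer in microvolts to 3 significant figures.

Span = 20 V.
Required number of levels: 20/96.6 µV = 207040; smallest N with 2^N ≥ that is 18.
One LSB is 20 V / 262144 = 76.294 µV.
σ_q = LSB/√12 = 76.294 µV/3.4641 = 22.0 µV.

22.0 µV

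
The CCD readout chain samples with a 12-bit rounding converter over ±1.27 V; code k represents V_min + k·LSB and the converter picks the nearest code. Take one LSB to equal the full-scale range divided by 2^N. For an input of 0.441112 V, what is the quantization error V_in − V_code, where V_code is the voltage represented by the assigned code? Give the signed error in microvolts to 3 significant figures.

+209 µV

Range = 1.27 − (-1.27) = 2.54 V. LSB = 2.54 V / 2^12 ≈ 0.6201 mV.
(V_in − V_min)/LSB = (0.441112 − (-1.27)) × 4096/2.54 = 2759.3365 → nearest code k = 2759.
Reconstructed level: -1.27 + 2759 × 2.54/4096 V = 0.4409033203 V.
Error = V_in − V_code = 0.441112 − (0.4409033203) = +209 µV.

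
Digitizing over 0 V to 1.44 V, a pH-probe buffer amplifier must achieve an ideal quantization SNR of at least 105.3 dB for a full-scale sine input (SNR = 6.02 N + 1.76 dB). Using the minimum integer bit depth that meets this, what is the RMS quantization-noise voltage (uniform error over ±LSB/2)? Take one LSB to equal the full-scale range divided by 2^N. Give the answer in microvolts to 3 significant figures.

1.59 µV

Range is 1.44 V.
Solving 6.02 N ≥ 105.3 − 1.76: N ≥ 17.199. Round up → N = 18.
LSB = 1.44 V ÷ 2^18 = 1.44/262144 V = 5.4932 µV.
σ_q = LSB/√12 = 5.4932 µV/3.4641 = 1.59 µV.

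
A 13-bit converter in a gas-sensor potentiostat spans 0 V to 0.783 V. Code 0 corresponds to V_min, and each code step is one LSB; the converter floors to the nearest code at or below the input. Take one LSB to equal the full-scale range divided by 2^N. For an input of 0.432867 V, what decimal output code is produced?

4528

Range is 0.783 V. LSB = 0.783 V / 2^13 ≈ 95.58 µV.
V_in − V_min = 0.432867 − (0) = 0.432867 V.
Divide by LSB: 0.432867 × 8192/0.783 = 4528.7950.
Truncating gives code 4528.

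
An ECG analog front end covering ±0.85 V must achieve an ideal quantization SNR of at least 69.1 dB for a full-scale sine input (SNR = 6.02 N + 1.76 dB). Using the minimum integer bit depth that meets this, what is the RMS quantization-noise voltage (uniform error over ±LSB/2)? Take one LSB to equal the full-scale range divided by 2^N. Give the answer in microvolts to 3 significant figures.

Full-scale range = 0.85 V − (-0.85 V) = 1.7 V.
Solving 6.02 N ≥ 69.1 − 1.76: N ≥ 11.186. Round up → N = 12.
Step size = 1.7/4096 V = 415.04 µV.
V_rms = LSB/√12 = 120 µV.

120 µV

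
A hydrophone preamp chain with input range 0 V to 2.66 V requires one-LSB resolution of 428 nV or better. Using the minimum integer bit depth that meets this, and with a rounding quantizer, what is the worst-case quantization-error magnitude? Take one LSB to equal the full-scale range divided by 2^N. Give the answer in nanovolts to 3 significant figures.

159 nV

Full-scale range = 2.66 V.
Need 2^N ≥ 2.66 V / 428 nV = 6.215e6 → N_min = 23.
LSB = 2.66 V / 2^23 = 317.10 nV.
|e|_max = LSB/2 = 159 nV.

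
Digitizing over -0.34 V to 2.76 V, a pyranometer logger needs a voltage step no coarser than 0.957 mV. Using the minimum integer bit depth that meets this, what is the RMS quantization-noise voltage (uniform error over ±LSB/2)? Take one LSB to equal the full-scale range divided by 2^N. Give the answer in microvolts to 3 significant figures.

Span: 2.76 V − (-0.34 V) = 3.1 V.
Levels needed ≥ 3.1/0.957 mV = 3239. 2^12 = 4096 suffices, so N_min = 12.
One LSB is 3.1 V / 4096 = 0.75684 mV.
V_rms = LSB/√12 = 218 µV.

218 µV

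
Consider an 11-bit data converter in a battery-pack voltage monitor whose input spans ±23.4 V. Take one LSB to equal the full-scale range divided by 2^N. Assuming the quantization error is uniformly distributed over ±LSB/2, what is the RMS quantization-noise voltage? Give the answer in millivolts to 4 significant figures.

6.597 mV

Full-scale range = 23.4 V − (-23.4 V) = 46.8 V.
LSB = 46.8 V / 2^11 = 22.8516 mV.
RMS of a uniform error over width LSB is LSB/√12 = 6.597 mV.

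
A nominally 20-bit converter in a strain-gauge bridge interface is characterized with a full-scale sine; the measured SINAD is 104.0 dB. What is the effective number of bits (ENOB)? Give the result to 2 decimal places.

Inverting SNR = 6.02 N + 1.76: N_eff = (104.0 − 1.76)/6.02 = 16.9834.

16.98 bits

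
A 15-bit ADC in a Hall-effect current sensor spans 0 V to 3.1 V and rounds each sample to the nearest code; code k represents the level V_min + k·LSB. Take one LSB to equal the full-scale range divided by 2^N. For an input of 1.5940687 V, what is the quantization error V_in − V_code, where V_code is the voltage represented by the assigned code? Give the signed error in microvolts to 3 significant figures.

V_FS = 3.1 V. LSB = 3.1 V / 2^15 ≈ 94.60 µV.
(1.5940687 − (0)) / LSB = 1.5940687 × 32768/3.1 = 16849.8204. Nearest integer: k = 16850.
Reconstructed level: 0 + 16850 × 3.1/32768 V = 1.5940856934 V.
V_in − V_code = 1.5940687 − (1.5940856934) = −17.0 µV.

−17.0 µV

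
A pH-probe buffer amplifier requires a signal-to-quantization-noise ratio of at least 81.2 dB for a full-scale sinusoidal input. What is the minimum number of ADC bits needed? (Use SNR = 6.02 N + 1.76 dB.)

Required N = ⌈(81.2 − 1.76)/6.02⌉ = ⌈13.196⌉ = 14.

14 bits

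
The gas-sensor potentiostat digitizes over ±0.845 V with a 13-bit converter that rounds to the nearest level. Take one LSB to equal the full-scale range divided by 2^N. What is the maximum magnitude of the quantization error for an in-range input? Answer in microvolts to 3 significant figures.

Span: 0.845 V − (-0.845 V) = 1.69 V.
One LSB is 1.69 V / 8192 = 206.30 µV.
|e|_max = LSB/2 = 103 µV.

103 µV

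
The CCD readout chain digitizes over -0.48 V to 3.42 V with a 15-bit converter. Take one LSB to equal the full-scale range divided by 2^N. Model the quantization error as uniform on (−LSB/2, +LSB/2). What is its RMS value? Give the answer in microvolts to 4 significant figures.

Full-scale range = 3.42 V − (-0.48 V) = 3.9 V.
One LSB is 3.9 V / 32768 = 119.019 µV.
For a uniform distribution on [−LSB/2, +LSB/2], V_rms = LSB/√12 = 119.019 µV/3.4641 = 34.36 µV.

34.36 µV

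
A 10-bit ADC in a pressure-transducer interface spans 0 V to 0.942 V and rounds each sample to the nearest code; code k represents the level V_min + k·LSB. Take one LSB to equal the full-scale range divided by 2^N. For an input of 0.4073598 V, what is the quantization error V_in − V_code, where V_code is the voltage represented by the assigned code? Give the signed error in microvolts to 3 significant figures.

−166 µV

V_FS = 0.942 V. LSB = 0.942 V / 2^10 ≈ 0.9199 mV.
Position in LSBs: (0.4073598 − (0)) × 1024/0.942 = 442.8200; rounding gives k = 443.
Reconstructed level: 0 + 443 × 0.942/1024 V = 0.4075253906 V.
Error = V_in − V_code = 0.4073598 − (0.4075253906) = −166 µV.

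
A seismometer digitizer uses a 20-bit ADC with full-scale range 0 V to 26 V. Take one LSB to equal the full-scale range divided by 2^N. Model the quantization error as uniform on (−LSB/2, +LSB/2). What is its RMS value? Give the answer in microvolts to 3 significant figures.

Span = 26 V.
LSB = 26 V ÷ 2^20 = 26/1048576 V = 24.796 µV.
RMS of a uniform error over width LSB is LSB/√12 = 7.16 µV.

7.16 µV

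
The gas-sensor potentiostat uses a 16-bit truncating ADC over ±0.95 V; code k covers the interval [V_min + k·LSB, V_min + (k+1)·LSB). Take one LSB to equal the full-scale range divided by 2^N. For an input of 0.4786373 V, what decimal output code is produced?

49277

Span: 0.95 V − (-0.95 V) = 1.9 V. LSB = 1.9 V / 2^16 ≈ 28.99 µV.
code = ⌊(V_in − V_min)/LSB⌋ = ⌊(V_in − V_min) × 2^16 / range⌋
     = ⌊(0.4786373 − (-0.95)) × 65536 / 1.9⌋ = ⌊1.4286373 × 65536/1.9⌋
     = ⌊49277.460⌋ = 49277.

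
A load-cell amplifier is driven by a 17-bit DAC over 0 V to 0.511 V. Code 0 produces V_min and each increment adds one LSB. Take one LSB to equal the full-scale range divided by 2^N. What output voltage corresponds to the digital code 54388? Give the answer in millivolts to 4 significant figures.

V_FS = 0.511 V. LSB = 0.511 V / 2^17.
Output = V_min + (54388/131072) × range = 0 + 0.414948 × 0.511 V
      = 0 V + 0.212038 V = 0.212038 V.

212.0 mV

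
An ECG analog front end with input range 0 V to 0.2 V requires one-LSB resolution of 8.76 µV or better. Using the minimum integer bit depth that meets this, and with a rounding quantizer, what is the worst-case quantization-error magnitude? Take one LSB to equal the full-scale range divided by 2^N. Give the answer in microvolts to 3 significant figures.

3.05 µV

Full-scale range = 0.2 V.
Need 2^N ≥ 0.2 V / 8.76 µV = 22830 → N_min = 15.
LSB = 0.2 V / 2^15 = 6.1035 µV.
|e|_max = LSB/2 = 3.05 µV.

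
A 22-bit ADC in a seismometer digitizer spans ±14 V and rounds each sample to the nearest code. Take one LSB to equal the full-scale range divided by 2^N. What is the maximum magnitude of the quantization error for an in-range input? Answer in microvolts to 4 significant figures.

The full-scale span is 14 − (-14) = 28 V.
One LSB is 28 V / 4194304 = 6.67572 µV.
Worst-case error for round-to-nearest is half an LSB: 3.338 µV.

3.338 µV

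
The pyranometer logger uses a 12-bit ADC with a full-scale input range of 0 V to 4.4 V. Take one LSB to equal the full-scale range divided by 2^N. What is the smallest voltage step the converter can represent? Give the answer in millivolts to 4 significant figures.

Span = 4.4 V.
There are 2^12 = 4096 steps.
LSB = 4.4 V ÷ 2^12 = 4.4/4096 V = 1.074 mV.

1.074 mV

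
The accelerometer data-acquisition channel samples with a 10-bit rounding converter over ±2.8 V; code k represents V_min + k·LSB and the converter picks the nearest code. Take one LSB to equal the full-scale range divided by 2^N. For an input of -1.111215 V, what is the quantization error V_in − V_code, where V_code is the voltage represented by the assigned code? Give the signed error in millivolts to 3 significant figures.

The full-scale span is 2.8 − (-2.8) = 5.6 V. LSB = 5.6 V / 2^10 ≈ 5.469 mV.
(-1.111215 − (-2.8)) / LSB = 1.688785 × 1024/5.6 = 308.8064. Nearest integer: k = 309.
V_code = V_min + k × range/2^10 = -2.8 + 309 × 5.6/1024 = -1.110156250 V.
V_in − V_code = -1.111215 − (-1.110156250) = −1.06 mV.

−1.06 mV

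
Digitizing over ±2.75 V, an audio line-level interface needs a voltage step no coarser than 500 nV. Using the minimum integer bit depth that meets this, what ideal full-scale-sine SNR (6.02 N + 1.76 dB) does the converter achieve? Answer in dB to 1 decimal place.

146.2 dB

Range = 2.75 − (-2.75) = 5.5 V.
Levels needed ≥ 5.5/0.500 µV = 1.100e7. 2^24 = 16777216 suffices, so N_min = 24.
SNR = 6.02 × 24 + 1.76 = 146.24 dB.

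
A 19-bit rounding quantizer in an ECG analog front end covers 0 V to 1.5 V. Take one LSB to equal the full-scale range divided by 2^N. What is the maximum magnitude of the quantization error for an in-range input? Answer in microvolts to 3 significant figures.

1.43 µV

Full-scale range = 1.5 V.
LSB = 1.5 V ÷ 2^19 = 1.5/524288 V = 2.8610 µV.
A rounding quantizer has |error| ≤ LSB/2 = 1.43 µV.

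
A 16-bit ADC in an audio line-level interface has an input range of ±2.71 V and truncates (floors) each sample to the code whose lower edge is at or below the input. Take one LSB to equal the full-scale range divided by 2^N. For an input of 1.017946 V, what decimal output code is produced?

45076

Range = 2.71 − (-2.71) = 5.42 V. LSB = 5.42 V / 2^16 ≈ 82.70 µV.
(V_in − V_min) × 2^16/range = (1.017946 − (-2.71)) × 65536/5.42 = 45076.507.
Floor → code = 45076.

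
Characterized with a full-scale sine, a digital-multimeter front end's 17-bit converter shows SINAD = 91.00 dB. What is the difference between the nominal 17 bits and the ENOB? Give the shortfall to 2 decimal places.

2.18 bits

Effective bits = (91.00 − 1.76)/6.02 = 14.8239.
17 − 14.8239 = 2.18 bits below nominal.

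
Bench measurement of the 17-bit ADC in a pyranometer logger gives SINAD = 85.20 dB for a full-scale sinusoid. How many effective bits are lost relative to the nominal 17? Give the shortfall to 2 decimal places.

3.14 bits

ENOB = (SINAD − 1.76)/6.02 = (85.20 − 1.76)/6.02 = 13.8605 bits.
Lost resolution: 17 − 13.8605 = 3.1395 bits.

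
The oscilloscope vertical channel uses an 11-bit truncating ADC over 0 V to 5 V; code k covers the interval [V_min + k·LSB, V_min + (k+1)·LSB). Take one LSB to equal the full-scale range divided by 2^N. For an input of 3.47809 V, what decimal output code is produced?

1424

Full-scale range = 5 V. LSB = 5 V / 2^11 ≈ 2.441 mV.
(V_in − V_min) × 2^11/range = (3.47809 − (0)) × 2048/5 = 1424.626.
Floor → code = 1424.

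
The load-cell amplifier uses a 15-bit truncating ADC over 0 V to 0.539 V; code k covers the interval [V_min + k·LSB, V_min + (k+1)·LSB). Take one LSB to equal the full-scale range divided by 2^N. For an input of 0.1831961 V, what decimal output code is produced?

Full-scale range = 0.539 V. LSB = 0.539 V / 2^15 ≈ 16.45 µV.
code = ⌊(V_in − V_min)/LSB⌋ = ⌊(V_in − V_min) × 2^15 / range⌋
     = ⌊(0.1831961 − (0)) × 32768 / 0.539⌋ = ⌊0.1831961 × 32768/0.539⌋
     = ⌊11137.235⌋ = 11137.

11137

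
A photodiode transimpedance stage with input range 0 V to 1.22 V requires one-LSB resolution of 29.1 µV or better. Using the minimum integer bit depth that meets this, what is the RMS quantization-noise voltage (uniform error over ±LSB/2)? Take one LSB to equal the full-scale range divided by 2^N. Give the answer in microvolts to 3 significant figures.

V_FS = 1.22 V.
Required number of levels: 1.22/29.1 µV = 41924; smallest N with 2^N ≥ that is 16.
LSB = 1.22 V / 2^16 = 18.616 µV.
V_rms = LSB/√12 = 5.37 µV.

5.37 µV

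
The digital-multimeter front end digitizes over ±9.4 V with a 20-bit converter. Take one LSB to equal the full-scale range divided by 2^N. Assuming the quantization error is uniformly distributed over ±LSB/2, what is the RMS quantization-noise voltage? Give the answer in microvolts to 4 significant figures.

5.176 µV

The full-scale span is 9.4 − (-9.4) = 18.8 V.
Step size = 18.8/1048576 V = 17.9291 µV.
For a uniform distribution on [−LSB/2, +LSB/2], V_rms = LSB/√12 = 17.9291 µV/3.4641 = 5.176 µV.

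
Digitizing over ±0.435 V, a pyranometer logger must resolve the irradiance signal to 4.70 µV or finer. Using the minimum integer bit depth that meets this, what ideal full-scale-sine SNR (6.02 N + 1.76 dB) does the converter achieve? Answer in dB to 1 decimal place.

110.1 dB

Full-scale range = 0.435 V − (-0.435 V) = 0.87 V.
Need 2^N ≥ 0.87 V / 4.70 µV = 185100 → N_min = 18.
Ideal SNR at N = 18: 6.02·18 + 1.76 = 110.1 dB.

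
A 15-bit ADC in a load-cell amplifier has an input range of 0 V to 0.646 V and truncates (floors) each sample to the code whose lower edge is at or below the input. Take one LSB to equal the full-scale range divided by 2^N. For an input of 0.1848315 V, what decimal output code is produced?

9375

Full-scale range = 0.646 V. LSB = 0.646 V / 2^15 ≈ 19.71 µV.
code = ⌊(V_in − V_min)/LSB⌋ = ⌊(V_in − V_min) × 2^15 / range⌋
     = ⌊(0.1848315 − (0)) × 32768 / 0.646⌋ = ⌊0.1848315 × 32768/0.646⌋
     = ⌊9375.478⌋ = 9375.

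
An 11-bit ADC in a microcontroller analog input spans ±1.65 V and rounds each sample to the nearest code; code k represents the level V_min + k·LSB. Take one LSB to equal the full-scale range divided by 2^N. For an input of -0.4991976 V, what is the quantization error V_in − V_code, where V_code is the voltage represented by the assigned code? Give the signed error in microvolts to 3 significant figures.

+314 µV

Range = 1.65 − (-1.65) = 3.3 V. LSB = 3.3 V / 2^11 ≈ 1.611 mV.
Position in LSBs: (-0.4991976 − (-1.65)) × 2048/3.3 = 714.1949; rounding gives k = 714.
V_code = -1.65 + (714/2048) × 3.3 = -0.4995117188 V.
e = -0.4991976 − (-0.4995117188) = +314 µV.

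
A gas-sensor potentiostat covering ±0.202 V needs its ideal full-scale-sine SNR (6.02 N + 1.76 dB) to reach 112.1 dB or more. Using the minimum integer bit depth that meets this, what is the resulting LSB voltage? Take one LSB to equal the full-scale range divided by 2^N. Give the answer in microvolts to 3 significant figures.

The full-scale span is 0.202 − (-0.202) = 0.404 V.
N ≥ (112.1 − 1.76)/6.02 = 18.329 → N_min = 19.
One LSB is 0.404 V / 524288 = 0.771 µV.

0.771 µV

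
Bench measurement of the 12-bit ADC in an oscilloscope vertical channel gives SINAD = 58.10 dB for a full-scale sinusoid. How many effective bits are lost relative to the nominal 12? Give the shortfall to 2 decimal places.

Effective bits = (58.10 − 1.76)/6.02 = 9.3588.
Lost resolution: 12 − 9.3588 = 2.6412 bits.

2.64 bits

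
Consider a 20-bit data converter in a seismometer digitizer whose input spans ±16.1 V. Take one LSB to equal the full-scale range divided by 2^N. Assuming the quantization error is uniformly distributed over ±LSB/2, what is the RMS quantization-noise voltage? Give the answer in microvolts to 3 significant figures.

Full-scale range = 16.1 V − (-16.1 V) = 32.2 V.
One LSB is 32.2 V / 1048576 = 30.708 µV.
RMS of a uniform error over width LSB is LSB/√12 = 8.86 µV.

8.86 µV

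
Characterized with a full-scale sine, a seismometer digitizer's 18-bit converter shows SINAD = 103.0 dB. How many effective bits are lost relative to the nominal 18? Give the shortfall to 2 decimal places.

1.18 bits

ENOB = (SINAD − 1.76)/6.02 = (103.0 − 1.76)/6.02 = 16.8173 bits.
Lost resolution: 18 − 16.8173 = 1.1827 bits.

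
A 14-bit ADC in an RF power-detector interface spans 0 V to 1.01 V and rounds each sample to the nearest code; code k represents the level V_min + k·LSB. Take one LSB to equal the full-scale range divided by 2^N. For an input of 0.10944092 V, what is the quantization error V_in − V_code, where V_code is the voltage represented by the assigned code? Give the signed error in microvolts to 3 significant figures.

+20.1 µV

Span = 1.01 V. LSB = 1.01 V / 2^14 ≈ 61.65 µV.
(0.10944092 − (0)) / LSB = 0.10944092 × 16384/1.01 = 1775.3268. Nearest integer: k = 1775.
V_code = 0 + (1775/16384) × 1.01 = 0.10942077637 V.
Error = V_in − V_code = 0.10944092 − (0.10942077637) = +20.1 µV.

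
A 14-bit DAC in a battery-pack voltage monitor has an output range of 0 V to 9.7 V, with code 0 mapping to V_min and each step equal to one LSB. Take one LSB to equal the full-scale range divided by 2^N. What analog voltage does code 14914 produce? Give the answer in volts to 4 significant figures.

8.830 V

Range is 9.7 V. LSB = 9.7 V / 2^14.
V_out = 0 + 14914 × (9.7/16384) V
      = 0 V + 8.82970 V = 8.82970 V.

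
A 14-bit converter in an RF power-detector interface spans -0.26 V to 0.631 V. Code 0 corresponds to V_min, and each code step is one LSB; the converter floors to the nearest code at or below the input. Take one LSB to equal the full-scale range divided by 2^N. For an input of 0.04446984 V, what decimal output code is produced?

Full-scale range = 0.631 V − (-0.26 V) = 0.891 V. LSB = 0.891 V / 2^14 ≈ 54.38 µV.
(V_in − V_min) × 2^14/range = (0.04446984 − (-0.26)) × 16384/0.891 = 5598.691.
Floor → code = 5598.

5598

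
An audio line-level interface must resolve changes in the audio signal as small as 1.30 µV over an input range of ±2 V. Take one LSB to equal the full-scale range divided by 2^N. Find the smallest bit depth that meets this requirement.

22 bits

Range = 2 − (-2) = 4 V.
Required number of levels: 4/1.30 µV = 3.0769e6; smallest N with 2^N ≥ that is 22.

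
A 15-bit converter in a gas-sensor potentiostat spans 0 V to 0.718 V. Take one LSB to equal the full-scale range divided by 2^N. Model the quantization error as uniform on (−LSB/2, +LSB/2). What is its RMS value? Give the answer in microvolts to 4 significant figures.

V_FS = 0.718 V.
One LSB is 0.718 V / 32768 = 21.9116 µV.
For a uniform distribution on [−LSB/2, +LSB/2], V_rms = LSB/√12 = 21.9116 µV/3.4641 = 6.325 µV.

6.325 µV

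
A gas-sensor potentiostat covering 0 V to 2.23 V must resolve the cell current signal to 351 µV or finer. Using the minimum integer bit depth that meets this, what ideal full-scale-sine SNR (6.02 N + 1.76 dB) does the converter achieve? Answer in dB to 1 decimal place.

Range is 2.23 V.
Need 2^N ≥ 2.23 V / 351 µV = 6353 → N_min = 13.
6.02(13) + 1.76 = 80.02 dB.

80.0 dB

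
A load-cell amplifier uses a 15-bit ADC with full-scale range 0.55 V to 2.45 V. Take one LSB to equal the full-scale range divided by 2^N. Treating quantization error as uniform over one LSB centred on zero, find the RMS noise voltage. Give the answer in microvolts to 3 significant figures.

16.7 µV

The full-scale span is 2.45 − (0.55) = 1.9 V.
Step size = 1.9/32768 V = 57.983 µV.
σ_q = LSB/√12 = 57.983 µV/3.4641 = 16.7 µV.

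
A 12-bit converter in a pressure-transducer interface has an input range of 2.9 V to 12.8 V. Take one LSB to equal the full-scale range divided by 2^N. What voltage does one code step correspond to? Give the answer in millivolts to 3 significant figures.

2.42 mV

Full-scale range = 12.8 V − (2.9 V) = 9.9 V.
Number of codes = 2^12 = 4096.
LSB = 9.9 V / 2^12 = 2.42 mV.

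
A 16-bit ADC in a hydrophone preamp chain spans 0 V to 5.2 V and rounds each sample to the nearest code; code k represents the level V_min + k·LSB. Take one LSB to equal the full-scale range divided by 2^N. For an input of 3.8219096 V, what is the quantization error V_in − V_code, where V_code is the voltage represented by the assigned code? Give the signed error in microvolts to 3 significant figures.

−14.2 µV

V_FS = 5.2 V. LSB = 5.2 V / 2^16 ≈ 79.35 µV.
(V_in − V_min)/LSB = (3.8219096 − (0)) × 65536/5.2 = 48167.8207 → nearest code k = 48168.
Reconstructed level: 0 + 48168 × 5.2/65536 V = 3.8219238281 V.
V_in − V_code = 3.8219096 − (3.8219238281) = −14.2 µV.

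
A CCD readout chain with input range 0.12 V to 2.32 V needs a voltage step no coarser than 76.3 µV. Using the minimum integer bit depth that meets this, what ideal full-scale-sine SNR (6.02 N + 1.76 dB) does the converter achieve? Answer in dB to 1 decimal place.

92.1 dB

Range = 2.32 − (0.12) = 2.2 V.
2.2 V / 76.3 µV = 28830. Since 2^14 = 16384 and 2^15 = 32768, N = 15.
6.02(15) + 1.76 = 92.06 dB.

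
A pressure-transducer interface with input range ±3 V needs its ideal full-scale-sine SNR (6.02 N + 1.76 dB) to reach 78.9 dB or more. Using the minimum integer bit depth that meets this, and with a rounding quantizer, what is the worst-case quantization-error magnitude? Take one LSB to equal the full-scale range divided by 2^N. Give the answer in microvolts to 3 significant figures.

366 µV

Span: 3 V − (-3 V) = 6 V.
Solving 6.02 N ≥ 78.9 − 1.76: N ≥ 12.814. Round up → N = 13.
One LSB is 6 V / 8192 = 0.73242 mV.
Half an LSB is 366 µV.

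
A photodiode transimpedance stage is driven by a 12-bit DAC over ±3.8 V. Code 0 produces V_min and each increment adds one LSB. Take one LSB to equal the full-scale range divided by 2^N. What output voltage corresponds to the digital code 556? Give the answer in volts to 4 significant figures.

-2.768 V

The full-scale span is 3.8 − (-3.8) = 7.6 V. LSB = 7.6 V / 2^12.
V_out = -3.8 + 556 × (7.6/4096) V
      = -3.8 V + 1.03164 V = -2.76836 V.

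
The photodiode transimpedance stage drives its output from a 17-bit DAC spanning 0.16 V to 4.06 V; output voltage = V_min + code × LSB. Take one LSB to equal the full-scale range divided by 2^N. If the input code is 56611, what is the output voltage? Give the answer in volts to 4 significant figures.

1.844 V

Range = 4.06 − (0.16) = 3.9 V. LSB = 3.9 V / 2^17.
V_out = 0.16 + 56611 × (3.9/131072) V
      = 0.16 V + 1.68444 V = 1.84444 V.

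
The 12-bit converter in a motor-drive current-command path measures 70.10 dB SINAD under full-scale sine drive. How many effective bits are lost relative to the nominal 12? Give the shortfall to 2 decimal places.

Effective bits = (70.10 − 1.76)/6.02 = 11.3522.
12 − 11.3522 = 0.65 bits below nominal.

0.65 bits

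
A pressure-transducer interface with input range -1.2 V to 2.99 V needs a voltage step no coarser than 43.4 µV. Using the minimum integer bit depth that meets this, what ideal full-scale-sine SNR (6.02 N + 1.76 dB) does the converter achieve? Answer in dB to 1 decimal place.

104.1 dB

The full-scale span is 2.99 − (-1.2) = 4.19 V.
4.19 V / 43.4 µV = 96540. Since 2^16 = 65536 and 2^17 = 131072, N = 17.
SNR = 6.02 × 17 + 1.76 = 104.10 dB.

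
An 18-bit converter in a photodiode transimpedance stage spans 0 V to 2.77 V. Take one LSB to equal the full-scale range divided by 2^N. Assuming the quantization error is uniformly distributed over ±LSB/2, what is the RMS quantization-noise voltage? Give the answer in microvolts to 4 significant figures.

3.050 µV

Span = 2.77 V.
One LSB is 2.77 V / 262144 = 10.5667 µV.
V_rms = LSB/√12 = 10.5667 µV / √12 = 3.050 µV.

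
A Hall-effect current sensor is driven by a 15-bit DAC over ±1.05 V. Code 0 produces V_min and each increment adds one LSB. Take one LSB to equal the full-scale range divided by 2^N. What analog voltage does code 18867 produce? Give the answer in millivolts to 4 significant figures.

Span: 1.05 V − (-1.05 V) = 2.1 V. LSB = 2.1 V / 2^15.
Output = V_min + (18867/32768) × range = -1.05 + 0.575775 × 2.1 V
      = -1.05 + 1.20913 = 0.159128 V.

159.1 mV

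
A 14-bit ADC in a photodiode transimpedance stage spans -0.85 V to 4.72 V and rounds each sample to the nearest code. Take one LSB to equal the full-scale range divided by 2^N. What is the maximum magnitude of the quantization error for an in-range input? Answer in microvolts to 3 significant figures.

170 µV

Full-scale range = 4.72 V − (-0.85 V) = 5.57 V.
Step size = 5.57/16384 V = 339.97 µV.
A rounding quantizer has |error| ≤ LSB/2 = 170 µV.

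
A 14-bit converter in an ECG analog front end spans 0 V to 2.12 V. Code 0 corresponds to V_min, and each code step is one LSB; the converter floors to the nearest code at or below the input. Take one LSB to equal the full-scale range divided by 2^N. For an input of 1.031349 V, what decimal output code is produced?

7970

Full-scale range = 2.12 V. LSB = 2.12 V / 2^14 ≈ 129.4 µV.
(V_in − V_min) × 2^14/range = (1.031349 − (0)) × 16384/2.12 = 7970.576.
Floor → code = 7970.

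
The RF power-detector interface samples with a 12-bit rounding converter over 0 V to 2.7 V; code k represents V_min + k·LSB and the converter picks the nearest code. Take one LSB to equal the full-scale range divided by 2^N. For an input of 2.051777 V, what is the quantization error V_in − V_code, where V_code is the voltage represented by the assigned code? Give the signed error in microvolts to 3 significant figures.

Full-scale range = 2.7 V. LSB = 2.7 V / 2^12 ≈ 0.6592 mV.
Position in LSBs: (2.051777 − (0)) × 4096/2.7 = 3112.6217; rounding gives k = 3113.
V_code = V_min + k × range/2^12 = 0 + 3113 × 2.7/4096 = 2.052026367 V.
e = 2.051777 − (2.052026367) = −249 µV.

−249 µV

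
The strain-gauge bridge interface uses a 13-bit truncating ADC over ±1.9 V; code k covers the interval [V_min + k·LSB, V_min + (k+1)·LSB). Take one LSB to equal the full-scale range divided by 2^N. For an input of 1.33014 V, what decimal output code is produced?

The full-scale span is 1.9 − (-1.9) = 3.8 V. LSB = 3.8 V / 2^13 ≈ 463.9 µV.
V_in − V_min = 1.33014 − (-1.9) = 3.23014 V.
Divide by LSB: 3.23014 × 8192/3.8 = 6963.5018.
Truncating gives code 6963.

6963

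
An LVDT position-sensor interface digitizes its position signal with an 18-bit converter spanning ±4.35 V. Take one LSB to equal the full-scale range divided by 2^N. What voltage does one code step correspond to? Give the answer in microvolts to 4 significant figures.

33.19 µV

Span: 4.35 V − (-4.35 V) = 8.7 V.
Number of codes = 2^18 = 262144.
One LSB is 8.7 V / 262144 = 33.19 µV.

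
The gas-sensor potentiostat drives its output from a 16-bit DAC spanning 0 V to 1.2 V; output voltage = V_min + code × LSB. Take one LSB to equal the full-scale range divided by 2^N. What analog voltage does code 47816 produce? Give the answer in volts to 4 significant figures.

Span = 1.2 V. LSB = 1.2 V / 2^16.
Output = V_min + (47816/65536) × range = 0 + 0.729614 × 1.2 V
      = 0 + 0.875537 = 0.875537 V.

0.8755 V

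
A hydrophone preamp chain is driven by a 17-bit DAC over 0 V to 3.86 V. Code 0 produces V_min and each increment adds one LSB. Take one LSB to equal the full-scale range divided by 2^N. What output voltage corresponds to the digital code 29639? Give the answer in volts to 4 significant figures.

V_FS = 3.86 V. LSB = 3.86 V / 2^17.
V_out = 0 + 29639 × (3.86/131072) V
      = 0 + 0.872853 = 0.872853 V.

0.8729 V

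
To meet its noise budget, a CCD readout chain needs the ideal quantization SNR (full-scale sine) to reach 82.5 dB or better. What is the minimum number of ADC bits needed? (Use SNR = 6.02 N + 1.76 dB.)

Required N = ⌈(82.5 − 1.76)/6.02⌉ = ⌈13.412⌉ = 14.

14 bits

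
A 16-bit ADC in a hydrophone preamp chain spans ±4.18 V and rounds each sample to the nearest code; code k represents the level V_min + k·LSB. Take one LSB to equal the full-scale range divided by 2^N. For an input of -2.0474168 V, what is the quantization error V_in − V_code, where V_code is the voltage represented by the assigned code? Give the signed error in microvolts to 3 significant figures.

Range = 4.18 − (-4.18) = 8.36 V. LSB = 8.36 V / 2^16 ≈ 127.6 µV.
Position in LSBs: (-2.0474168 − (-4.18)) × 65536/8.36 = 16717.8197; rounding gives k = 16718.
V_code = V_min + k × range/2^16 = -4.18 + 16718 × 8.36/65536 = -2.0473937988 V.
e = -2.0474168 − (-2.0473937988) = −23.0 µV.

−23.0 µV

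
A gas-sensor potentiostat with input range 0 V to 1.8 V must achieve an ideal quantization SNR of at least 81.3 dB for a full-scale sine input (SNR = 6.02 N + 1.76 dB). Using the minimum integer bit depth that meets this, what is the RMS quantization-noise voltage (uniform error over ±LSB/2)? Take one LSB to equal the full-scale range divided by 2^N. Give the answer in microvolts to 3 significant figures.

31.7 µV

Span = 1.8 V.
6.02 N + 1.76 ≥ 81.3 gives N ≥ 13.213, so the minimum integer is 14.
LSB = 1.8 V ÷ 2^14 = 1.8/16384 V = 109.86 µV.
RMS noise = LSB/√12 = 31.7 µV.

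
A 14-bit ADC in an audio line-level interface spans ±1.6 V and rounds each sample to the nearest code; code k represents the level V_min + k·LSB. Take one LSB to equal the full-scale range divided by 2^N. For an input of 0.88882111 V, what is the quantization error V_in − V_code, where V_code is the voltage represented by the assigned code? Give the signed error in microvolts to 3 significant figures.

The full-scale span is 1.6 − (-1.6) = 3.2 V. LSB = 3.2 V / 2^14 ≈ 195.3 µV.
(V_in − V_min)/LSB = (0.88882111 − (-1.6)) × 16384/3.2 = 12742.7641 → nearest code k = 12743.
V_code = -1.6 + (12743/16384) × 3.2 = 0.88886718750 V.
V_in − V_code = 0.88882111 − (0.88886718750) = −46.1 µV.

−46.1 µV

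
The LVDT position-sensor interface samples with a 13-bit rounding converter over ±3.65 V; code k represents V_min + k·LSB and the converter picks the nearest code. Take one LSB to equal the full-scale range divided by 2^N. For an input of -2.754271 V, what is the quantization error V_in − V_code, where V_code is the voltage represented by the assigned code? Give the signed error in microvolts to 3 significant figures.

Full-scale range = 3.65 V − (-3.65 V) = 7.3 V. LSB = 7.3 V / 2^13 ≈ 0.8911 mV.
(V_in − V_min)/LSB = (-2.754271 − (-3.65)) × 8192/7.3 = 1005.1797 → nearest code k = 1005.
V_code = V_min + k × range/2^13 = -3.65 + 1005 × 7.3/8192 = -2.754431152 V.
e = -2.754271 − (-2.754431152) = +160 µV.

+160 µV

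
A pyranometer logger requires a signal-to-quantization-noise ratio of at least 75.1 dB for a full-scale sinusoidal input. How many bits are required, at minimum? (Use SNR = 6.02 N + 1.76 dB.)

Solving 6.02 N ≥ 75.1 − 1.76: N ≥ 12.183. Round up → N = 13.

13 bits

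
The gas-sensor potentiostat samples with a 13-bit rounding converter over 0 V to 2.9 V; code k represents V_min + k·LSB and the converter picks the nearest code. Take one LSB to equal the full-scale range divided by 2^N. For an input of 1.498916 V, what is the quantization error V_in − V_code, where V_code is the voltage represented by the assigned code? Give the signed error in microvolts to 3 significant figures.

Span = 2.9 V. LSB = 2.9 V / 2^13 ≈ 354.0 µV.
(1.498916 − (0)) / LSB = 1.498916 × 8192/2.9 = 4234.1793. Nearest integer: k = 4234.
V_code = 0 + (4234/8192) × 2.9 = 1.498852539 V.
Error = V_in − V_code = 1.498916 − (1.498852539) = +63.5 µV.

+63.5 µV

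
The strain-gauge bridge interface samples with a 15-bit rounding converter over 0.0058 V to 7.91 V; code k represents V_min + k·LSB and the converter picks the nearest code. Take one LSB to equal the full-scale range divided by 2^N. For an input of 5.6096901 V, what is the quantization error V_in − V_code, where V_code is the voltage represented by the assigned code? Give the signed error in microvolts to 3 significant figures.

−64.2 µV

The full-scale span is 7.91 − (0.0058) = 7.9042 V. LSB = 7.9042 V / 2^15 ≈ 241.2 µV.
(5.6096901 − (0.0058)) / LSB = 5.6038901 × 32768/7.9042 = 23231.7339. Nearest integer: k = 23232.
V_code = 0.0058 + (23232/32768) × 7.9042 = 5.6097542969 V.
e = 5.6096901 − (5.6097542969) = −64.2 µV.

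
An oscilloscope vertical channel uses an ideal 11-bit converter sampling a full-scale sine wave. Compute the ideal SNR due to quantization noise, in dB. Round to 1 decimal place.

68.0 dB

SNR = 6.02·11 + 1.76 = 67.98 dB.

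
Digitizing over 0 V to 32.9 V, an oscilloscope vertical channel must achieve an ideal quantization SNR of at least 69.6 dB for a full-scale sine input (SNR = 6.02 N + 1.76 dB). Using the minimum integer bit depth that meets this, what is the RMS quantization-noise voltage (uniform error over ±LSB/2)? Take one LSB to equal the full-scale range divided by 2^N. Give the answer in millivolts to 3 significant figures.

2.32 mV

Span = 32.9 V.
Required N = ⌈(69.6 − 1.76)/6.02⌉ = ⌈11.269⌉ = 12.
LSB = 32.9 V ÷ 2^12 = 32.9/4096 V = 8.0322 mV.
V_rms = LSB/√12 = 2.32 mV.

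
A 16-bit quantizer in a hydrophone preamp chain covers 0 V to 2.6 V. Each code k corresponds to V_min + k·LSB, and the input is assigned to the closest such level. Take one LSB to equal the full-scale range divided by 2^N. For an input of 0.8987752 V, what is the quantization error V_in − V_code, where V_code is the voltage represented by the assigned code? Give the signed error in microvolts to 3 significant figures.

−13.3 µV

V_FS = 2.6 V. LSB = 2.6 V / 2^16 ≈ 39.67 µV.
Position in LSBs: (0.8987752 − (0)) × 65536/2.6 = 22654.6660; rounding gives k = 22655.
Reconstructed level: 0 + 22655 × 2.6/65536 V = 0.89878845215 V.
V_in − V_code = 0.8987752 − (0.89878845215) = −13.3 µV.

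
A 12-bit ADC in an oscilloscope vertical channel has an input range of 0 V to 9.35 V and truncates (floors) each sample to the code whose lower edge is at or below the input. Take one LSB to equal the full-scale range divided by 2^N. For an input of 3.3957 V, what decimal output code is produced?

1487

Range is 9.35 V. LSB = 9.35 V / 2^12 ≈ 2.283 mV.
V_in − V_min = 3.3957 − (0) = 3.3957 V.
Divide by LSB: 3.3957 × 4096/9.35 = 1487.5708.
Truncating gives code 1487.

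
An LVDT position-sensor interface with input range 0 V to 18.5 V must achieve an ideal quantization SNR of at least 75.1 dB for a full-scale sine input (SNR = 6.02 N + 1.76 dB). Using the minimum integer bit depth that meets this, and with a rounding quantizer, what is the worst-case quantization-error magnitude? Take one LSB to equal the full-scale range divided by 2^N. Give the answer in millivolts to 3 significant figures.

1.13 mV

Full-scale range = 18.5 V.
Required N = ⌈(75.1 − 1.76)/6.02⌉ = ⌈12.183⌉ = 13.
One LSB is 18.5 V / 8192 = 2.2583 mV.
|e|_max = LSB/2 = 1.13 mV.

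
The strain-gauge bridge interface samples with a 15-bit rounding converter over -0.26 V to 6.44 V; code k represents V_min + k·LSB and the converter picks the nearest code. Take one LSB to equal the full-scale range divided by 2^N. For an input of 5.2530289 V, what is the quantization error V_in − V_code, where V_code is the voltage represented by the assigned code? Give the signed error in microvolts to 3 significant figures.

Range = 6.44 − (-0.26) = 6.7 V. LSB = 6.7 V / 2^15 ≈ 204.5 µV.
Position in LSBs: (5.2530289 − (-0.26)) × 32768/6.7 = 26962.8255; rounding gives k = 26963.
V_code = -0.26 + (26963/32768) × 6.7 = 5.2530645752 V.
e = 5.2530289 − (5.2530645752) = −35.7 µV.

−35.7 µV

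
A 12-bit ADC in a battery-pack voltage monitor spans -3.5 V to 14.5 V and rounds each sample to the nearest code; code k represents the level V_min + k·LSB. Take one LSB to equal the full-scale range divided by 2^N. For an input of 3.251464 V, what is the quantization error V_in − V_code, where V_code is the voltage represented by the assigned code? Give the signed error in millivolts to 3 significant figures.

Range = 14.5 − (-3.5) = 18 V. LSB = 18 V / 2^12 ≈ 4.395 mV.
(V_in − V_min)/LSB = (3.251464 − (-3.5)) × 4096/18 = 1536.3331 → nearest code k = 1536.
V_code = -3.5 + (1536/4096) × 18 = 3.250000000 V.
e = 3.251464 − (3.250000000) = +1.46 mV.

+1.46 mV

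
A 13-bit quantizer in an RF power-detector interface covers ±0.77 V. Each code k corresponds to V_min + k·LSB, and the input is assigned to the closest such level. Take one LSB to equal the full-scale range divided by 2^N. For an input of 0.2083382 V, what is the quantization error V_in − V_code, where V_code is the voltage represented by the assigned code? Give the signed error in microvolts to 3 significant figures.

+47.2 µV

The full-scale span is 0.77 − (-0.77) = 1.54 V. LSB = 1.54 V / 2^13 ≈ 188.0 µV.
(V_in − V_min)/LSB = (0.2083382 − (-0.77)) × 8192/1.54 = 5204.2510 → nearest code k = 5204.
Reconstructed level: -0.77 + 5204 × 1.54/8192 V = 0.2082910156 V.
V_in − V_code = 0.2083382 − (0.2082910156) = +47.2 µV.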